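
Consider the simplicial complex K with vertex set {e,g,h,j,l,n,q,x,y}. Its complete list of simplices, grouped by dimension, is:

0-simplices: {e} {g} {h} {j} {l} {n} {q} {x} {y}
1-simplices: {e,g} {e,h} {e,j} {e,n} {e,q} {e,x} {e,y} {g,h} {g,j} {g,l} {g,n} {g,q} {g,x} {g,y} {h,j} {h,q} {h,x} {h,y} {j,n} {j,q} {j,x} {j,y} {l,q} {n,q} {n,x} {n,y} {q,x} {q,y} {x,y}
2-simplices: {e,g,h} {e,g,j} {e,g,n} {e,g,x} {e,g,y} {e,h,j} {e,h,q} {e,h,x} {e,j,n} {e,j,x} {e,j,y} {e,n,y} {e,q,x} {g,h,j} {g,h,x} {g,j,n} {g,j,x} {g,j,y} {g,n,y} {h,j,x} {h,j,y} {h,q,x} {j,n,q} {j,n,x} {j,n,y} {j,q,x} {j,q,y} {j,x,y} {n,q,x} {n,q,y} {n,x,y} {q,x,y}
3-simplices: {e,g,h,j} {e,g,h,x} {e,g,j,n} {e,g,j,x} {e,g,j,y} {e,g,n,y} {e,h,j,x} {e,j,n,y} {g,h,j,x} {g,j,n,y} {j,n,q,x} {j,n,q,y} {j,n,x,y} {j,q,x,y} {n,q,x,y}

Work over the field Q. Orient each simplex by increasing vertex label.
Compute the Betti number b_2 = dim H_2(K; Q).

b_2=1

n_0=9 n_1=29 n_2=32 n_3=15  [Q]
∂1: piv[eg,eh,ej,en,eq,ex,ey,gl] rk=8  ker:gh,gj,gn,gq,gx,gy,hj,hq,hx,hy,jn,jq,jx,jy,lq,nq,nx,ny,qx,qy,xy
∂2: piv[egh,egj,egn,egx,egy,ehj,ehq,ehx,ejn,ejx,ejy,eny,eqx,hjy,jnq,jnx,jqx,jqy,jxy] rk=19  ker:ghj,ghx,gjn,gjx,gjy,gny,hjx,hqx,jny,nqx,nqy,nxy,qxy
∂3: piv[eghj,eghx,egjn,egjx,egjy,egny,ehjx,ejny,jnqx,jnqy,jnxy,jqxy] rk=12  ker:ghjx,gjny,nqxy
b_2=(32−19)−12=1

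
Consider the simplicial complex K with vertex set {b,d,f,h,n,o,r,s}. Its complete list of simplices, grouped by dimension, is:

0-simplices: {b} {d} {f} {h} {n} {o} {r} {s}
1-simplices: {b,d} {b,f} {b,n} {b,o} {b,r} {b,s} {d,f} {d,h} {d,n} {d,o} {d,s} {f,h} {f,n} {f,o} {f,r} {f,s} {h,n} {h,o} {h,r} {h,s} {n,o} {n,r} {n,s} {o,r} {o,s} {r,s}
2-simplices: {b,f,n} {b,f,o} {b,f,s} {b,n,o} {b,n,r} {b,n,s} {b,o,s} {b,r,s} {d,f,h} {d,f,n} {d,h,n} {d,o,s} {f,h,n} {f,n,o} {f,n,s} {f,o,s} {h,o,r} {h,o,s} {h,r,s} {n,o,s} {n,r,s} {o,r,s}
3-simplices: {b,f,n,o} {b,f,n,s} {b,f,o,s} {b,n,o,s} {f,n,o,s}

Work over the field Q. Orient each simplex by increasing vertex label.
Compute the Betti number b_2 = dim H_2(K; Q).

n_0=8 n_1=26 n_2=22 n_3=5  [Q]
∂1: piv[bd,bf,bn,bo,br,bs,dh] rk=7  ker:df,dn,do,ds,fh,fn,fo,fr,fs,hn,ho,hr,hs,no,nr,ns,or,os,rs
∂2: piv[bfn,bfo,bfs,bno,bnr,bns,bos,brs,dfh,dfn,dhn,dos,hor,hos,hrs] rk=15  ker:fhn,fno,fns,fos,nos,nrs,ors
∂3: piv[bfno,bfns,bfos,bnos] rk=4  ker:fnos
b_2=(22−15)−4=3

b_2=3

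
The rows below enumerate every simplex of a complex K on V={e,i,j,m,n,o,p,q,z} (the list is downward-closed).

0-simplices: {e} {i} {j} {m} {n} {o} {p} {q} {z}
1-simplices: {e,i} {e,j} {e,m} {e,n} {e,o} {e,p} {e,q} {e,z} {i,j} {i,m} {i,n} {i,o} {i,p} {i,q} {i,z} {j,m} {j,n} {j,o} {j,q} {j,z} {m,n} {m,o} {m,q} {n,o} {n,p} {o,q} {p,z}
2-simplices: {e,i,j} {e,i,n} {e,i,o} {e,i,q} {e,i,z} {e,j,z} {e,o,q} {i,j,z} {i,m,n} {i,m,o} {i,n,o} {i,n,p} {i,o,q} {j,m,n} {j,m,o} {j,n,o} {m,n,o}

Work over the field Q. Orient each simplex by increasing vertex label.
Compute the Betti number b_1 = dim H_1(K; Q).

n_0=9 n_1=27 n_2=17  [Q]
∂1: piv[ei,ej,em,en,eo,ep,eq,ez] rk=8  ker:ij,im,in,io,ip,iq,iz,jm,jn,jo,jq,jz,mn,mo,mq,no,np,oq,pz
∂2: piv[eij,ein,eio,eiq,eiz,ejz,eoq,imn,imo,ino,inp,jmn,jmo] rk=13  ker:ijz,ioq,jno,mno
b_1=(27−8)−13=6

b_1=6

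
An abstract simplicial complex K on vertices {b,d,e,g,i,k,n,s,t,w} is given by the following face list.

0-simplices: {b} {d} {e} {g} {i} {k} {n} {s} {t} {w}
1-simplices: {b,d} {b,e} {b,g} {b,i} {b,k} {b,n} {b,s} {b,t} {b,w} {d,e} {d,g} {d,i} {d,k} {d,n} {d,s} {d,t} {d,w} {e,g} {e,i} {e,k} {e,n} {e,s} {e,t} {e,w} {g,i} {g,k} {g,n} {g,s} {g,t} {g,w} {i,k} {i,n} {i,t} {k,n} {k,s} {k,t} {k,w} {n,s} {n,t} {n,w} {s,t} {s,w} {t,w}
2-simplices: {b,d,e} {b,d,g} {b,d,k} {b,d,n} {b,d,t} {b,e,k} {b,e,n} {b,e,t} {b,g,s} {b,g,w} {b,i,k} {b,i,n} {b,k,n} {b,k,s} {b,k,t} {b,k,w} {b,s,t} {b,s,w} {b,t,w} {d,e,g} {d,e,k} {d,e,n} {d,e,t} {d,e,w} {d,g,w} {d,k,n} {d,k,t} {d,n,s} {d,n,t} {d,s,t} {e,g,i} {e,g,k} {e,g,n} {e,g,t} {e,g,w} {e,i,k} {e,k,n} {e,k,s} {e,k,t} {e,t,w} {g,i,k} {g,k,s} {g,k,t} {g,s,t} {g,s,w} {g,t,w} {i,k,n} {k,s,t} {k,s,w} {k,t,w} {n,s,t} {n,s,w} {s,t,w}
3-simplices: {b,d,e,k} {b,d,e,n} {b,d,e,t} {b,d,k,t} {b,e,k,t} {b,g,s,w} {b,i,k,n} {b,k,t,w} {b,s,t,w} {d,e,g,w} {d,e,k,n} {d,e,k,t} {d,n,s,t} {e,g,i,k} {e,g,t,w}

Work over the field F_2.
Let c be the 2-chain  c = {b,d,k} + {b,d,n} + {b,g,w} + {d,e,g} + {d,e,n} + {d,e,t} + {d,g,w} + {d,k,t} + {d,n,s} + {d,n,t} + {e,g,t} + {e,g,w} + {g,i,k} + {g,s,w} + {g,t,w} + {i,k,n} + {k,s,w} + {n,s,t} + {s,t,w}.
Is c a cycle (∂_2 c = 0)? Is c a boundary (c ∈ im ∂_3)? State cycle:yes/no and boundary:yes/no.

cycle:no boundary:no

n_0=10 n_1=43 n_2=53 n_3=15  [Z2]
∂1: piv[bd,be,bg,bi,bk,bn,bs,bt,bw] rk=9  ker:de,dg,di,dk,dn,ds,dt,dw,eg,ei,ek,en,es,et,ew,gi,gk,gn,gs,gt,gw,ik,in,it,kn,ks,kt,kw,ns,nt,nw,st,sw,tw
∂2: piv[bde,bdg,bdk,bdn,bdt,bek,ben,bet,bgs,bgw,bik,bin,bkn,bks,bkt,bkw,bst,bsw,btw,deg,dew,dgw,dns,dnt,dst,egi,egk,egn,egt,eik,eks,nsw] rk=32  ker:dek,den,det,dkn,dkt,egw,ekn,ekt,etw,gik,gks,gkt,gst,gsw,gtw,ikn,kst,ksw,ktw,nst,stw
∂3: piv[bdek,bden,bdet,bdkt,bekt,bgsw,bikn,bktw,bstw,degw,dekn,dnst,egik,egtw] rk=14  ker:dekt
∂2c = {b,g} + {b,k} + {b,n} + {b,w} + {d,e} + {d,s} + {d,t} + {d,w} + {e,g} + {e,n} + {e,w} + {g,i} + {g,k} + {g,s} + {g,w} + {i,n} + {k,n} + {k,s} + {k,t} + {k,w} + {s,w}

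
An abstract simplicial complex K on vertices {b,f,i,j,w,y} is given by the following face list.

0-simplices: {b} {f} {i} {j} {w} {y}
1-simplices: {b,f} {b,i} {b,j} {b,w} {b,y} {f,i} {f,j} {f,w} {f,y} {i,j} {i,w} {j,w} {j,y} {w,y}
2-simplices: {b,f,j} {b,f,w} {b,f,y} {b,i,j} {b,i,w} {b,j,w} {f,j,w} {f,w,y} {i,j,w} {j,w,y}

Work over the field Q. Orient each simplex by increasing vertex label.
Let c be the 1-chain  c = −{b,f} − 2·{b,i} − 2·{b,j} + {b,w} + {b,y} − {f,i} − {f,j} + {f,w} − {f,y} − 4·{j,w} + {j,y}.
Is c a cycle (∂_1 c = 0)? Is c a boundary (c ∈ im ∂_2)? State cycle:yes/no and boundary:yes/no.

n_0=6 n_1=14 n_2=10  [Q]
∂1: piv[bf,bi,bj,bw,by] rk=5  ker:fi,fj,fw,fy,ij,iw,jw,jy,wy
∂2: piv[bfj,bfw,bfy,bij,biw,bjw,fwy,jwy] rk=8  ker:fjw,ijw
∂1c = 3·{b} + {f} − 3·{i} − 2·{w} + {y}

cycle:no boundary:no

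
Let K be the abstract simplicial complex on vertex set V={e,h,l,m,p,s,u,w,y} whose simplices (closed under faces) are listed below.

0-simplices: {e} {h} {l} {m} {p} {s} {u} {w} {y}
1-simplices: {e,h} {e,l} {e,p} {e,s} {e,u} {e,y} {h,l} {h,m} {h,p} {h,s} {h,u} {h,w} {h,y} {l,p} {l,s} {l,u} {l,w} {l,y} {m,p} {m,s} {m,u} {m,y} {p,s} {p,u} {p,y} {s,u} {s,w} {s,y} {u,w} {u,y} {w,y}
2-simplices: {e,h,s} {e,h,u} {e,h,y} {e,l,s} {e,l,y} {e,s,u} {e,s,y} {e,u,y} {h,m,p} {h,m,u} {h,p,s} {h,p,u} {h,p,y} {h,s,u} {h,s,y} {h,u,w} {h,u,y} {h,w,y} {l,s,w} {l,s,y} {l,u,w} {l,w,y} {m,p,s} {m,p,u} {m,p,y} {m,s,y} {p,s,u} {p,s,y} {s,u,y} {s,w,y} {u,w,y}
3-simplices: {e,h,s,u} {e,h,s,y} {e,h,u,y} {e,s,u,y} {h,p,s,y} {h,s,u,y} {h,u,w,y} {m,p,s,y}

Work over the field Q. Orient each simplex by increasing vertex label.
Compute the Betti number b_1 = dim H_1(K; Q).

b_1=3

n_0=9 n_1=31 n_2=31 n_3=8  [Q]
∂1: piv[eh,el,ep,es,eu,ey,hm,hw] rk=8  ker:hl,hp,hs,hu,hy,lp,ls,lu,lw,ly,mp,ms,mu,my,ps,pu,py,su,sw,sy,uw,uy,wy
∂2: piv[ehs,ehu,ehy,els,ely,esu,esy,euy,hmp,hmu,hps,hpu,hpy,huw,hwy,lsw,luw,lwy,mps,mpy] rk=20  ker:hsu,hsy,huy,lsy,mpu,msy,psu,psy,suy,swy,uwy
∂3: piv[ehsu,ehsy,ehuy,esuy,hpsy,huwy,mpsy] rk=7  ker:hsuy
b_1=(31−8)−20=3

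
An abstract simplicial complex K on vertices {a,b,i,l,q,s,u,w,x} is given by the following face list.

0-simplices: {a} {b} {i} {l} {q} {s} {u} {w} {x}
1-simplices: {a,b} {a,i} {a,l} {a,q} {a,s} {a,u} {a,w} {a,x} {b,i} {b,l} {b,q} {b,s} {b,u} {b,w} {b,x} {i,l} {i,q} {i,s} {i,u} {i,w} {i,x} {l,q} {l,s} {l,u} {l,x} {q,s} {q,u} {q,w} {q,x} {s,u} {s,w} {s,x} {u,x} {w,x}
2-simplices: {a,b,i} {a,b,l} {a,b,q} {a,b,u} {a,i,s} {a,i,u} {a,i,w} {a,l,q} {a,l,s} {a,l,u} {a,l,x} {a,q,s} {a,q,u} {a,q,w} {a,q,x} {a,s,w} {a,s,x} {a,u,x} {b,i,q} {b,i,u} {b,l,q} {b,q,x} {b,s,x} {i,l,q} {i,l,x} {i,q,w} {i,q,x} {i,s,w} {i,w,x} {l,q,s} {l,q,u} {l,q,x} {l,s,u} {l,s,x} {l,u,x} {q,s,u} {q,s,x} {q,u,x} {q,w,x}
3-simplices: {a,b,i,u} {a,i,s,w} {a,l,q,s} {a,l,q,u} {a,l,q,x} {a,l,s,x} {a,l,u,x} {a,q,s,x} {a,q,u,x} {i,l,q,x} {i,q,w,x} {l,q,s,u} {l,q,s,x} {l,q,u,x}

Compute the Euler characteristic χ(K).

n_0=9 n_1=34 n_2=39 n_3=14
χ=+9−34+39−14=0

χ(K)=0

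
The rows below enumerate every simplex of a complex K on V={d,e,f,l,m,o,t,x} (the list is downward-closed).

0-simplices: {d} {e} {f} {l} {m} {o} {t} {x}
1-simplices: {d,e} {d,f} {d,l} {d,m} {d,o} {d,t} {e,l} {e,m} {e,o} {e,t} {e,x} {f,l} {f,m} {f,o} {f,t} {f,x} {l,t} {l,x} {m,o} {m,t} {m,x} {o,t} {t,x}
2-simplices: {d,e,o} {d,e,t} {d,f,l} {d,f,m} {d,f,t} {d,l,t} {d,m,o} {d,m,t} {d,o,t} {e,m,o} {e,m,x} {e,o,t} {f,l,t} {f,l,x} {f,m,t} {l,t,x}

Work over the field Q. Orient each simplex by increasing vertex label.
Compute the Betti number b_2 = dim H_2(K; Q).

b_2=3

n_0=8 n_1=23 n_2=16  [Q]
∂1: piv[de,df,dl,dm,do,dt,ex] rk=7  ker:el,em,eo,et,fl,fm,fo,ft,fx,lt,lx,mo,mt,mx,ot,tx
∂2: piv[deo,det,dfl,dfm,dft,dlt,dmo,dmt,dot,emo,emx,flx,ltx] rk=13  ker:eot,flt,fmt
b_2=(16−13)−0=3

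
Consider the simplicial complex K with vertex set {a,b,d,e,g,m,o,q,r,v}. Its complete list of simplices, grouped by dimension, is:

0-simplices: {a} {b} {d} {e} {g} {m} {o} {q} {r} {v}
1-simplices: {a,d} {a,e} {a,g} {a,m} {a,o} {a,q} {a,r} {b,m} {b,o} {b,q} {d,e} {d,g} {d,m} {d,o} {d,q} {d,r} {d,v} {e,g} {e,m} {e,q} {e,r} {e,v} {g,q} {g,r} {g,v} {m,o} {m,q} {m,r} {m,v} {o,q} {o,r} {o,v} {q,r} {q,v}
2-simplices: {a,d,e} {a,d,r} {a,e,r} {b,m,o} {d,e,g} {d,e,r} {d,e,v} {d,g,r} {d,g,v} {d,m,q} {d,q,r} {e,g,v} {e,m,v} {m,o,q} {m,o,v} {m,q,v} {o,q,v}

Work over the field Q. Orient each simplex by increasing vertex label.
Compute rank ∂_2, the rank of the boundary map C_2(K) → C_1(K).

rank∂_2=14

n_0=10 n_1=34 n_2=17  [Q]
∂1: piv[ad,ae,ag,am,ao,aq,ar,bm,dv] rk=9  ker:bo,bq,de,dg,dm,do,dq,dr,eg,em,eq,er,ev,gq,gr,gv,mo,mq,mr,mv,oq,or,ov,qr,qv
∂2: piv[ade,adr,aer,bmo,deg,dev,dgr,dgv,dmq,dqr,emv,moq,mov,mqv] rk=14  ker:der,egv,oqv
rk∂_2=14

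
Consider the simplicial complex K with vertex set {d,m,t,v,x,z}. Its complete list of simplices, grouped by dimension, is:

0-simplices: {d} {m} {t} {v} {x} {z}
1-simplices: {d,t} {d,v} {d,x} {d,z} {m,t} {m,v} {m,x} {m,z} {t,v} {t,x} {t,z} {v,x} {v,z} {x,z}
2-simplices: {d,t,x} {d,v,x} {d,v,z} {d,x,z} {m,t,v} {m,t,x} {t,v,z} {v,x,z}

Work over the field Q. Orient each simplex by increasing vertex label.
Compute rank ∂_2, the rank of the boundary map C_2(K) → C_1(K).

n_0=6 n_1=14 n_2=8  [Q]
∂1: piv[dt,dv,dx,dz,mt] rk=5  ker:mv,mx,mz,tv,tx,tz,vx,vz,xz
∂2: piv[dtx,dvx,dvz,dxz,mtv,mtx,tvz] rk=7  ker:vxz
rk∂_2=7

rank∂_2=7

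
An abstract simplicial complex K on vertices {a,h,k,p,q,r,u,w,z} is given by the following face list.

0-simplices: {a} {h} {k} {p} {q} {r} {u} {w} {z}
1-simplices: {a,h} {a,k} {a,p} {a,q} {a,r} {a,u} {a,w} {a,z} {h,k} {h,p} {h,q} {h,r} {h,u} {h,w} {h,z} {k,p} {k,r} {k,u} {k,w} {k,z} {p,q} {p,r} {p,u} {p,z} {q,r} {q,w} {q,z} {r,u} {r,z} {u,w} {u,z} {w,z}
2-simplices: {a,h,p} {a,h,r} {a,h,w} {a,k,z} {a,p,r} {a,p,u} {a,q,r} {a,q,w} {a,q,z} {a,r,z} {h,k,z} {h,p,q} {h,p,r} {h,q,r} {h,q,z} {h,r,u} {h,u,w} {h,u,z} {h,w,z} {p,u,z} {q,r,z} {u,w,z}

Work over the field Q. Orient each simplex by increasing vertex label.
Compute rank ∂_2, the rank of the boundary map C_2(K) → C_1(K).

n_0=9 n_1=32 n_2=22  [Q]
∂1: piv[ah,ak,ap,aq,ar,au,aw,az] rk=8  ker:hk,hp,hq,hr,hu,hw,hz,kp,kr,ku,kw,kz,pq,pr,pu,pz,qr,qw,qz,ru,rz,uw,uz,wz
∂2: piv[ahp,ahr,ahw,akz,apr,apu,aqr,aqw,aqz,arz,hkz,hpq,hqr,hqz,hru,huw,huz,hwz,puz] rk=19  ker:hpr,qrz,uwz
rk∂_2=19

rank∂_2=19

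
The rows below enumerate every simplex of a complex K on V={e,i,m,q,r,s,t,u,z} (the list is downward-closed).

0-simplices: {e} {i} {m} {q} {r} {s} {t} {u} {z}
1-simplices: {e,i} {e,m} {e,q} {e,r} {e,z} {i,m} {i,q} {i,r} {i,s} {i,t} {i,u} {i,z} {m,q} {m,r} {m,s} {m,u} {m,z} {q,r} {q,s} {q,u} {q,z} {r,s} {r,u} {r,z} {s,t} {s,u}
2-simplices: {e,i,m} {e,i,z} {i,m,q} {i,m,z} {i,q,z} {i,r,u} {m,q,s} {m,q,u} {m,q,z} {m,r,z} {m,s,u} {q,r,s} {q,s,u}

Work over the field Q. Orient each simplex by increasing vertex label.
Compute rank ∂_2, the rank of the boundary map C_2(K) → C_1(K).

n_0=9 n_1=26 n_2=13  [Q]
∂1: piv[ei,em,eq,er,ez,is,it,iu] rk=8  ker:im,iq,ir,iz,mq,mr,ms,mu,mz,qr,qs,qu,qz,rs,ru,rz,st,su
∂2: piv[eim,eiz,imq,imz,iqz,iru,mqs,mqu,mrz,msu,qrs] rk=11  ker:mqz,qsu
rk∂_2=11

rank∂_2=11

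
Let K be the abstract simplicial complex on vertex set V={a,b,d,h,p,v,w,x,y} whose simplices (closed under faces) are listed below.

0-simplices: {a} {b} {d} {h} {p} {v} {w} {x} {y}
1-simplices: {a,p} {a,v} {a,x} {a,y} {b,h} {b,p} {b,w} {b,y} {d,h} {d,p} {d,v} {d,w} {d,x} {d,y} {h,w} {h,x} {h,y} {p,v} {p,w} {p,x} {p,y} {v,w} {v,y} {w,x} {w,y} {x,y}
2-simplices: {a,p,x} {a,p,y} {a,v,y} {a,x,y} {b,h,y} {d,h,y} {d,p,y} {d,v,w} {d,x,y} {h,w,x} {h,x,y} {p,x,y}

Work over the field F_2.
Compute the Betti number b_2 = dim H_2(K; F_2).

n_0=9 n_1=26 n_2=12  [Z2]
∂1: piv[ap,av,ax,ay,bh,bp,bw,dh] rk=8  ker:by,dp,dv,dw,dx,dy,hw,hx,hy,pv,pw,px,py,vw,vy,wx,wy,xy
∂2: piv[apx,apy,avy,axy,bhy,dhy,dpy,dvw,dxy,hwx,hxy] rk=11  ker:pxy
b_2=(12−11)−0=1

b_2=1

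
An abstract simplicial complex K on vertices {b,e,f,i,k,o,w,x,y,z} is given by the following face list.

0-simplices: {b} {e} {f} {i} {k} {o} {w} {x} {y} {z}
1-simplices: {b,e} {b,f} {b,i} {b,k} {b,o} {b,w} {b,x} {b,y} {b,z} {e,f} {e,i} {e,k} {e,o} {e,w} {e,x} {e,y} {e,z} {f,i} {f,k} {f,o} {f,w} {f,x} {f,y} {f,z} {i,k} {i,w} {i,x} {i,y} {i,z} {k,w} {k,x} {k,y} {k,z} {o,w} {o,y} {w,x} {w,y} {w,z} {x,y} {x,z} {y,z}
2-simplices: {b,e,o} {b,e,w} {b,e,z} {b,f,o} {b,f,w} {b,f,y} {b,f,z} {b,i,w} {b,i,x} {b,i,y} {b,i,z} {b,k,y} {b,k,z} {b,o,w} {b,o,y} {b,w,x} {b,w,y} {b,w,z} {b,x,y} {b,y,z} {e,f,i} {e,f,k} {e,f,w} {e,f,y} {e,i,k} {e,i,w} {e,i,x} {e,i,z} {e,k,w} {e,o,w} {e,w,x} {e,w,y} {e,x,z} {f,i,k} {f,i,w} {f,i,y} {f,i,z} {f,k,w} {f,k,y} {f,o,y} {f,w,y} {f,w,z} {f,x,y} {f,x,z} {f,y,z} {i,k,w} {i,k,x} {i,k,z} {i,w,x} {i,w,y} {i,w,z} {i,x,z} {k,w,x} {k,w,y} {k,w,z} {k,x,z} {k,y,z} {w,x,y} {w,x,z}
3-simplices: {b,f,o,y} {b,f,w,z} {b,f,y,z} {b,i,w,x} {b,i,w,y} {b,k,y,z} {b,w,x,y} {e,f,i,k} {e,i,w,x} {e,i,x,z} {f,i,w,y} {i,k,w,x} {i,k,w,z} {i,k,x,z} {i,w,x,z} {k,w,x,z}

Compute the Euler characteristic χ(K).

χ(K)=12

n_0=10 n_1=41 n_2=59 n_3=16
χ=+10−41+59−16=12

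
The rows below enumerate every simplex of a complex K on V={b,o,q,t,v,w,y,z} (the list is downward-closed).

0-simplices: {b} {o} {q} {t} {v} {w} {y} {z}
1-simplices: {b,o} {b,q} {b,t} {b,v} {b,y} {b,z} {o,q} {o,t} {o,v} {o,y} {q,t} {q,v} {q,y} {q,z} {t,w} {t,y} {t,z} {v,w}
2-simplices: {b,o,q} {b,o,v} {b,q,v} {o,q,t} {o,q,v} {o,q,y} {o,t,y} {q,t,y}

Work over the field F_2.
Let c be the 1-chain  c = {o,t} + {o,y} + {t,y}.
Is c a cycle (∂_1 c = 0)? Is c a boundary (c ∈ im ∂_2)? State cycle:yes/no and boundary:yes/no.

cycle:yes boundary:yes

n_0=8 n_1=18 n_2=8  [Z2]
∂1: piv[bo,bq,bt,bv,by,bz,tw] rk=7  ker:oq,ot,ov,oy,qt,qv,qy,qz,ty,tz,vw
∂2: piv[boq,bov,bqv,oqt,oqy,oty] rk=6  ker:oqv,qty
∂1c = 0
c vs im∂2: reduces to 0 ⇒ boundary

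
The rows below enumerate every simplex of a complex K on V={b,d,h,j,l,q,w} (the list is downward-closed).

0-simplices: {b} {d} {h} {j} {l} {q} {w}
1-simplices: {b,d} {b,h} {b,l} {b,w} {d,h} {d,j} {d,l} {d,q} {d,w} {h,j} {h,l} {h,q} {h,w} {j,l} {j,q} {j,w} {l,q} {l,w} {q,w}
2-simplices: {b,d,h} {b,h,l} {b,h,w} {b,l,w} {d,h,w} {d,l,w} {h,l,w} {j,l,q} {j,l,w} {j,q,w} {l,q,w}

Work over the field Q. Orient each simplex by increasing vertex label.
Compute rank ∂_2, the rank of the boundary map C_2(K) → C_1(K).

rank∂_2=9

n_0=7 n_1=19 n_2=11  [Q]
∂1: piv[bd,bh,bl,bw,dj,dq] rk=6  ker:dh,dl,dw,hj,hl,hq,hw,jl,jq,jw,lq,lw,qw
∂2: piv[bdh,bhl,bhw,blw,dhw,dlw,jlq,jlw,jqw] rk=9  ker:hlw,lqw
rk∂_2=9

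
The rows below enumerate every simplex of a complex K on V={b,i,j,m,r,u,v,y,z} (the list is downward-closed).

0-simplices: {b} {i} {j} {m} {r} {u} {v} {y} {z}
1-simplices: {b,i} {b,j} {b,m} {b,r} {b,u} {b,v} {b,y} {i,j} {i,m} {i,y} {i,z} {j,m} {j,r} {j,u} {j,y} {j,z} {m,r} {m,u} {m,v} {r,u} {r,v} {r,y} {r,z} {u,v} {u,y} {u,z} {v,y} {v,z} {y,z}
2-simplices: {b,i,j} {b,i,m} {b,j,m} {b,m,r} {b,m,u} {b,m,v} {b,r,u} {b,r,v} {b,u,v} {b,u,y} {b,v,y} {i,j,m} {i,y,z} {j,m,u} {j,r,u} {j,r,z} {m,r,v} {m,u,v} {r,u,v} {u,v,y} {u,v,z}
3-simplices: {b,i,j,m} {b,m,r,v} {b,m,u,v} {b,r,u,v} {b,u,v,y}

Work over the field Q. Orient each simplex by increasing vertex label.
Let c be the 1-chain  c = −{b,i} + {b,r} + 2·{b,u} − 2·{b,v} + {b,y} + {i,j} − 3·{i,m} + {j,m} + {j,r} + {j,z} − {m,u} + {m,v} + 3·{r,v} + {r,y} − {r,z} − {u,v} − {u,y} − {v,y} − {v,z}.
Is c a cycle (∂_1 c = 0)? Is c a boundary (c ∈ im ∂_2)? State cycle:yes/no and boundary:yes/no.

cycle:no boundary:no

n_0=9 n_1=29 n_2=21 n_3=5  [Q]
∂1: piv[bi,bj,bm,br,bu,bv,by,iz] rk=8  ker:ij,im,iy,jm,jr,ju,jy,jz,mr,mu,mv,ru,rv,ry,rz,uv,uy,uz,vy,vz,yz
∂2: piv[bij,bim,bjm,bmr,bmu,bmv,bru,brv,buv,buy,bvy,iyz,jmu,jru,jrz,uvz] rk=16  ker:ijm,mrv,muv,ruv,uvy
∂3: piv[bijm,bmrv,bmuv,bruv,buvy] rk=5
∂1c = −{b} + {i} − 2·{j} − 2·{m} − {r} + 3·{u} + 3·{v} − {z}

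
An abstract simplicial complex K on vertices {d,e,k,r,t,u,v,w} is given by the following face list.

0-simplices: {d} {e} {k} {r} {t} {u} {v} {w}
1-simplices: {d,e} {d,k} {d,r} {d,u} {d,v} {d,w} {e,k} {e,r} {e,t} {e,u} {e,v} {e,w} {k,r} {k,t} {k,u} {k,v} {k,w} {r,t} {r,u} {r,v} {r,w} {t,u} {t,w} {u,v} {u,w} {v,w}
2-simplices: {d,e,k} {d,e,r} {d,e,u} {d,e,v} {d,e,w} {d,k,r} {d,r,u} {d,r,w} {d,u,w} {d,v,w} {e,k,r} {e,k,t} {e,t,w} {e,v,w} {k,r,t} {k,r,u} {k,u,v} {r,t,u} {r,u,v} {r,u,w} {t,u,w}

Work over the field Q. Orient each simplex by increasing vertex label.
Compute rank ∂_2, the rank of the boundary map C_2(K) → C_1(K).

n_0=8 n_1=26 n_2=21  [Q]
∂1: piv[de,dk,dr,du,dv,dw,et] rk=7  ker:ek,er,eu,ev,ew,kr,kt,ku,kv,kw,rt,ru,rv,rw,tu,tw,uv,uw,vw
∂2: piv[dek,der,deu,dev,dew,dkr,dru,drw,duw,dvw,ekt,etw,krt,kru,kuv,rtu,ruv] rk=17  ker:ekr,evw,ruw,tuw
rk∂_2=17

rank∂_2=17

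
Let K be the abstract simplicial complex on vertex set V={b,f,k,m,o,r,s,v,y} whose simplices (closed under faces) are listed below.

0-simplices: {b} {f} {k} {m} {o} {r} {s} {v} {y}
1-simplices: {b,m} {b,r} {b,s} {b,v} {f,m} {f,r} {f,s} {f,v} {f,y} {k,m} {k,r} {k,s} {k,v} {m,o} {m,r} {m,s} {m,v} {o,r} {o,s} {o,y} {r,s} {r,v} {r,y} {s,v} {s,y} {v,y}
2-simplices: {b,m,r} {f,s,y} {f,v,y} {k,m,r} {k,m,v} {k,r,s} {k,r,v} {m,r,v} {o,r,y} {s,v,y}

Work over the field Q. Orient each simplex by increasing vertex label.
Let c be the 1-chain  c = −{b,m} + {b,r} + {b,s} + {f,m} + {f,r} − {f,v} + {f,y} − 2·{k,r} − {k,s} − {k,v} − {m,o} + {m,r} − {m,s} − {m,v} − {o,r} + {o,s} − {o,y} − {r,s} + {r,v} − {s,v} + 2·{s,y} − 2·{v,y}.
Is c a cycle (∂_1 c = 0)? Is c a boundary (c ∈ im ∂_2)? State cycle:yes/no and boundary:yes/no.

n_0=9 n_1=26 n_2=10  [Q]
∂1: piv[bm,br,bs,bv,fm,fy,km,mo] rk=8  ker:fr,fs,fv,kr,ks,kv,mr,ms,mv,or,os,oy,rs,rv,ry,sv,sy,vy
∂2: piv[bmr,fsy,fvy,kmr,kmv,krs,krv,ory,svy] rk=9  ker:mrv
∂1c = −{b} − 2·{f} + 4·{k} + 2·{m} − 2·{s} − {v}

cycle:no boundary:no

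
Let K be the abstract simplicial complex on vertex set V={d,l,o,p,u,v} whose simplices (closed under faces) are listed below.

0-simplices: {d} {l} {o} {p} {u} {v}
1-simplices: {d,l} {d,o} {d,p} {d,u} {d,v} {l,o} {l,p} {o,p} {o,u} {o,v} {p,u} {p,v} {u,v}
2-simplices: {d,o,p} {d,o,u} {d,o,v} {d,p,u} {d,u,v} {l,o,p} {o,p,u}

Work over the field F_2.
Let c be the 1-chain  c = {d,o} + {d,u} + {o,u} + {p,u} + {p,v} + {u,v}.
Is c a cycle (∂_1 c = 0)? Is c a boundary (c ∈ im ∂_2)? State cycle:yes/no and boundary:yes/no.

n_0=6 n_1=13 n_2=7  [Z2]
∂1: piv[dl,do,dp,du,dv] rk=5  ker:lo,lp,op,ou,ov,pu,pv,uv
∂2: piv[dop,dou,dov,dpu,duv,lop] rk=6  ker:opu
∂1c = 0
c vs im∂2: residual ≠ 0 ⇒ not boundary

cycle:yes boundary:no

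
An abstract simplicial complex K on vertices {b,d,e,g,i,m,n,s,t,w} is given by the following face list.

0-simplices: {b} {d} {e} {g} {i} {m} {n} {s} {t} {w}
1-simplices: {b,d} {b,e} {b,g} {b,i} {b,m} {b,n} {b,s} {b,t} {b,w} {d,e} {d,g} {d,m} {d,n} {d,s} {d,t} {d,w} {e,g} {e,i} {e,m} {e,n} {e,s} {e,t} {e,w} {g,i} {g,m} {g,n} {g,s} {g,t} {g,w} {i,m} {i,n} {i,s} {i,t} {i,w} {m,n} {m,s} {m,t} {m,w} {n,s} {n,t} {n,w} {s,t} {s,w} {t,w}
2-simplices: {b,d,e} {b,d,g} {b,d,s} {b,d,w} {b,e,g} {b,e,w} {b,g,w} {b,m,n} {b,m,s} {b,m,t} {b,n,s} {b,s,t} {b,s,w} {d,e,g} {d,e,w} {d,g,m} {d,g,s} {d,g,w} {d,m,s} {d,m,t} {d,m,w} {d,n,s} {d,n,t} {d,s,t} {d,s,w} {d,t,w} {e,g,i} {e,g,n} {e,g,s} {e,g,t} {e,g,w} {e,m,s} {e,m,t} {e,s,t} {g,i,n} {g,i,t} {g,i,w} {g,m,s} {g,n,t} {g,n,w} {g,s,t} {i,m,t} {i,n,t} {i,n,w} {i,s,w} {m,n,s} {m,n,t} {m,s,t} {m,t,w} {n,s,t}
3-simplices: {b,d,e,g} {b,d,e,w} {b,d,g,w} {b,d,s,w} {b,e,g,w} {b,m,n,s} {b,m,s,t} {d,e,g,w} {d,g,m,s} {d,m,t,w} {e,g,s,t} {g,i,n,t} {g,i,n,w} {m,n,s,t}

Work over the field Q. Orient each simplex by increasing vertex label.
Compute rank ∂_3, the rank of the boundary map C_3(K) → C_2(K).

n_0=10 n_1=44 n_2=50 n_3=14  [Q]
∂1: piv[bd,be,bg,bi,bm,bn,bs,bt,bw] rk=9  ker:de,dg,dm,dn,ds,dt,dw,eg,ei,em,en,es,et,ew,gi,gm,gn,gs,gt,gw,im,in,is,it,iw,mn,ms,mt,mw,ns,nt,nw,st,sw,tw
∂2: piv[bde,bdg,bds,bdw,beg,bew,bgw,bmn,bms,bmt,bns,bst,bsw,dgm,dgs,dms,dmt,dmw,dns,dnt,dtw,egi,egn,egs,egt,ems,emt,gin,git,giw,gnt,gnw,imt,isw] rk=34  ker:deg,dew,dgw,dst,dsw,egw,est,gms,gst,int,inw,mns,mnt,mst,mtw,nst
∂3: piv[bdeg,bdew,bdgw,bdsw,begw,bmns,bmst,dgms,dmtw,egst,gint,ginw,mnst] rk=13  ker:degw
rk∂_3=13

rank∂_3=13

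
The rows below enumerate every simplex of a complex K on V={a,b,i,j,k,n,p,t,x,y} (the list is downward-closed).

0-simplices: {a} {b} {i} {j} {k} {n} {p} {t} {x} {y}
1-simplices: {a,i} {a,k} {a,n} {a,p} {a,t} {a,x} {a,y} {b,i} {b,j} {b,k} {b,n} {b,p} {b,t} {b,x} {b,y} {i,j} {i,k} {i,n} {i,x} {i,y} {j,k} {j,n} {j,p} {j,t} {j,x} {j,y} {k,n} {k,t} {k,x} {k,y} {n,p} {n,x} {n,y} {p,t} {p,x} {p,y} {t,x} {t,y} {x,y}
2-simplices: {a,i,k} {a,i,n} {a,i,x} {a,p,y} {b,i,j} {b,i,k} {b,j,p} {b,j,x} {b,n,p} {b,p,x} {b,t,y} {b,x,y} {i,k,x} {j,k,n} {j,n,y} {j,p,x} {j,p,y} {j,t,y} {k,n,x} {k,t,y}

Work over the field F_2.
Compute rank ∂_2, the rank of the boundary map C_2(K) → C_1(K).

rank∂_2=19

n_0=10 n_1=39 n_2=20  [Z2]
∂1: piv[ai,ak,an,ap,at,ax,ay,bi,bj] rk=9  ker:bk,bn,bp,bt,bx,by,ij,ik,in,ix,iy,jk,jn,jp,jt,jx,jy,kn,kt,kx,ky,np,nx,ny,pt,px,py,tx,ty,xy
∂2: piv[aik,ain,aix,apy,bij,bik,bjp,bjx,bnp,bpx,bty,bxy,ikx,jkn,jny,jpy,jty,knx,kty] rk=19  ker:jpx
rk∂_2=19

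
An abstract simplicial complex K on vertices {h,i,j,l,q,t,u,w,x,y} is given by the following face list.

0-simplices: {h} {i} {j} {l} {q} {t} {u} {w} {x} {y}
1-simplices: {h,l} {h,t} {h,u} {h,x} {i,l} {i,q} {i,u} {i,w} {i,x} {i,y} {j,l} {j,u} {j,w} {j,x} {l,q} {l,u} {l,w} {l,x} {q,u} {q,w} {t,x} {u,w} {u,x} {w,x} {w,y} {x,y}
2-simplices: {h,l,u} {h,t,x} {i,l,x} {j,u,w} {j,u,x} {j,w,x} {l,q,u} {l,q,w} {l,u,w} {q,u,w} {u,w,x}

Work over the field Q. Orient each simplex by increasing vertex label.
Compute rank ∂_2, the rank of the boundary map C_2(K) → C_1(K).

rank∂_2=9

n_0=10 n_1=26 n_2=11  [Q]
∂1: piv[hl,ht,hu,hx,il,iq,iw,iy,jl] rk=9  ker:iu,ix,ju,jw,jx,lq,lu,lw,lx,qu,qw,tx,uw,ux,wx,wy,xy
∂2: piv[hlu,htx,ilx,juw,jux,jwx,lqu,lqw,luw] rk=9  ker:quw,uwx
rk∂_2=9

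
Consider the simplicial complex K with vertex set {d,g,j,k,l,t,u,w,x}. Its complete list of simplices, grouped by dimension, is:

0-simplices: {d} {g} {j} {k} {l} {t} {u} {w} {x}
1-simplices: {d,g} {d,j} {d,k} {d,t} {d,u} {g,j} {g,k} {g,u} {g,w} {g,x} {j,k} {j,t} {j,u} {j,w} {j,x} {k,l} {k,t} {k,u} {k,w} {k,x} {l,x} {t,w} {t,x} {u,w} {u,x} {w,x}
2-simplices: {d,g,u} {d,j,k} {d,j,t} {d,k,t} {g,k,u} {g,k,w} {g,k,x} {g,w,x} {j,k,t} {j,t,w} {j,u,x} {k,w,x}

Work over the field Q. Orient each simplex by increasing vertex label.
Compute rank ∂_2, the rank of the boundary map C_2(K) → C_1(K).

rank∂_2=10

n_0=9 n_1=26 n_2=12  [Q]
∂1: piv[dg,dj,dk,dt,du,gw,gx,kl] rk=8  ker:gj,gk,gu,jk,jt,ju,jw,jx,kt,ku,kw,kx,lx,tw,tx,uw,ux,wx
∂2: piv[dgu,djk,djt,dkt,gku,gkw,gkx,gwx,jtw,jux] rk=10  ker:jkt,kwx
rk∂_2=10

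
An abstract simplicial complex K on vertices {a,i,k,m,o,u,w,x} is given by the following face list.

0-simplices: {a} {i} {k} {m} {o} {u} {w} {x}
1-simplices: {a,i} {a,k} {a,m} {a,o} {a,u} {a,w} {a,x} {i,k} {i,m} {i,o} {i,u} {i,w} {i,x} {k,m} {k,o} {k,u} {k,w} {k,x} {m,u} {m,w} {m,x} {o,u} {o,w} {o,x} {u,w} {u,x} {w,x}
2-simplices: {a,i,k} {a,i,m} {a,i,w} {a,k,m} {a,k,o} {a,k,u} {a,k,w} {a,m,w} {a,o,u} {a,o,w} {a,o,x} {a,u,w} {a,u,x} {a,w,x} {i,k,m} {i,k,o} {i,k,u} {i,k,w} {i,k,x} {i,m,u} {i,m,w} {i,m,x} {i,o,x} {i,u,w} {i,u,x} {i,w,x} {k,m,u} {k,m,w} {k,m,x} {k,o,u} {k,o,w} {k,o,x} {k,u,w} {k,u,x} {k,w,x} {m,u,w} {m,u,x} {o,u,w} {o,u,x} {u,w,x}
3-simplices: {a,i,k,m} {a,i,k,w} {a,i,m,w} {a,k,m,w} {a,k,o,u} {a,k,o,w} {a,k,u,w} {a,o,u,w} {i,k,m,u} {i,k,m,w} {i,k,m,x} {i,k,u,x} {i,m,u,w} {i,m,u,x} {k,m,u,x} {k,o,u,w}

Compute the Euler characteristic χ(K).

χ(K)=5

n_0=8 n_1=27 n_2=40 n_3=16
χ=+8−27+40−16=5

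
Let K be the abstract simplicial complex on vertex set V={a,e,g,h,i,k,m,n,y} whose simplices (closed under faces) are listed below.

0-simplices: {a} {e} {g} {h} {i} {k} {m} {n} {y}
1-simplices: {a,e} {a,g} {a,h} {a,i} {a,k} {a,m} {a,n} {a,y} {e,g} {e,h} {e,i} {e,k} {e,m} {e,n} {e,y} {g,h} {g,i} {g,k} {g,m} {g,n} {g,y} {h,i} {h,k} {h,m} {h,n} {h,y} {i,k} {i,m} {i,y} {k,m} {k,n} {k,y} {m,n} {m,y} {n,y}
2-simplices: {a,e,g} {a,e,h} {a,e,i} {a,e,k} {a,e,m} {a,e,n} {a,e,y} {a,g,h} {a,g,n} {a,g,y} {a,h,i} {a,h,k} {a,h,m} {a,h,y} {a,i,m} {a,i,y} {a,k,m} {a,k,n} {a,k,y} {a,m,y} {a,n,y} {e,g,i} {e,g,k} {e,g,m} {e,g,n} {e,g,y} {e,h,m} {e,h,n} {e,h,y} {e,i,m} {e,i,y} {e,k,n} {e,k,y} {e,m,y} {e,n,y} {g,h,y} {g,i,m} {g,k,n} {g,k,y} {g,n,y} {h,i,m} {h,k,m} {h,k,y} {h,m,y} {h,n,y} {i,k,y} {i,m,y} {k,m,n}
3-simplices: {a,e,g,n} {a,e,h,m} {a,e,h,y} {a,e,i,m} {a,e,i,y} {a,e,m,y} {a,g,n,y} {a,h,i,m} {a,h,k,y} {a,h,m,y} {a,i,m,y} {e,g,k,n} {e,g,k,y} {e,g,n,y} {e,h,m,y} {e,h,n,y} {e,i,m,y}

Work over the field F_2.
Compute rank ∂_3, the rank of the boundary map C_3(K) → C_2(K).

rank∂_3=15

n_0=9 n_1=35 n_2=48 n_3=17  [Z2]
∂1: piv[ae,ag,ah,ai,ak,am,an,ay] rk=8  ker:eg,eh,ei,ek,em,en,ey,gh,gi,gk,gm,gn,gy,hi,hk,hm,hn,hy,ik,im,iy,km,kn,ky,mn,my,ny
∂2: piv[aeg,aeh,aei,aek,aem,aen,aey,agh,agn,agy,ahi,ahk,ahm,ahy,aim,aiy,akm,akn,aky,amy,any,egi,egk,egm,ehn,iky,kmn] rk=27  ker:egn,egy,ehm,ehy,eim,eiy,ekn,eky,emy,eny,ghy,gim,gkn,gky,gny,him,hkm,hky,hmy,hny,imy
∂3: piv[aegn,aehm,aehy,aeim,aeiy,aemy,agny,ahim,ahky,ahmy,aimy,egkn,egky,egny,ehny] rk=15  ker:ehmy,eimy
rk∂_3=15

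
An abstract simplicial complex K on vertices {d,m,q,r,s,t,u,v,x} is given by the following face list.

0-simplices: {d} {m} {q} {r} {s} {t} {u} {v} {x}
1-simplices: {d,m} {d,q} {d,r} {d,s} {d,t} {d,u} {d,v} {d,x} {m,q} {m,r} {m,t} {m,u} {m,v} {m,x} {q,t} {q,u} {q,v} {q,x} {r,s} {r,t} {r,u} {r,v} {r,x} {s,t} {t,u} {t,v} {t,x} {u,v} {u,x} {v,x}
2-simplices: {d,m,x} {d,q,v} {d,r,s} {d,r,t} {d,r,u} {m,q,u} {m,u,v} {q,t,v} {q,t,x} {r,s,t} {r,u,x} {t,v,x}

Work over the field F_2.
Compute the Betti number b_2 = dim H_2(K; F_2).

n_0=9 n_1=30 n_2=12  [Z2]
∂1: piv[dm,dq,dr,ds,dt,du,dv,dx] rk=8  ker:mq,mr,mt,mu,mv,mx,qt,qu,qv,qx,rs,rt,ru,rv,rx,st,tu,tv,tx,uv,ux,vx
∂2: piv[dmx,dqv,drs,drt,dru,mqu,muv,qtv,qtx,rst,rux,tvx] rk=12
b_2=(12−12)−0=0

b_2=0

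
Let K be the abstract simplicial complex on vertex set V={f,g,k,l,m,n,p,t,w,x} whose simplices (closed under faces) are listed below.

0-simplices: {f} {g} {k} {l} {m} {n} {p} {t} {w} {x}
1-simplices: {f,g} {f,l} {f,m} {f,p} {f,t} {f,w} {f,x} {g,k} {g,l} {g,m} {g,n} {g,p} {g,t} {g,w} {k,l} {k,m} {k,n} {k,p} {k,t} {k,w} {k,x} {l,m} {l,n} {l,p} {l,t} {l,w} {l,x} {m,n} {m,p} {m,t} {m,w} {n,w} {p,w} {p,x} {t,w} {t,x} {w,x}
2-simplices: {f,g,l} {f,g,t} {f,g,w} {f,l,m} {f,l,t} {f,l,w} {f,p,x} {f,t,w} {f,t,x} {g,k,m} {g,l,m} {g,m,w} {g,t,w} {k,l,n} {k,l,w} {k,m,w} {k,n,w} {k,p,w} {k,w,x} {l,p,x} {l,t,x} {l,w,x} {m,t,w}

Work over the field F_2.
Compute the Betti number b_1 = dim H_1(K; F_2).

n_0=10 n_1=37 n_2=23  [Z2]
∂1: piv[fg,fl,fm,fp,ft,fw,fx,gk,gn] rk=9  ker:gl,gm,gp,gt,gw,kl,km,kn,kp,kt,kw,kx,lm,ln,lp,lt,lw,lx,mn,mp,mt,mw,nw,pw,px,tw,tx,wx
∂2: piv[fgl,fgt,fgw,flm,flt,flw,fpx,ftw,ftx,gkm,glm,gmw,kln,klw,kmw,knw,kpw,kwx,lpx,ltx,lwx,mtw] rk=22  ker:gtw
b_1=(37−9)−22=6

b_1=6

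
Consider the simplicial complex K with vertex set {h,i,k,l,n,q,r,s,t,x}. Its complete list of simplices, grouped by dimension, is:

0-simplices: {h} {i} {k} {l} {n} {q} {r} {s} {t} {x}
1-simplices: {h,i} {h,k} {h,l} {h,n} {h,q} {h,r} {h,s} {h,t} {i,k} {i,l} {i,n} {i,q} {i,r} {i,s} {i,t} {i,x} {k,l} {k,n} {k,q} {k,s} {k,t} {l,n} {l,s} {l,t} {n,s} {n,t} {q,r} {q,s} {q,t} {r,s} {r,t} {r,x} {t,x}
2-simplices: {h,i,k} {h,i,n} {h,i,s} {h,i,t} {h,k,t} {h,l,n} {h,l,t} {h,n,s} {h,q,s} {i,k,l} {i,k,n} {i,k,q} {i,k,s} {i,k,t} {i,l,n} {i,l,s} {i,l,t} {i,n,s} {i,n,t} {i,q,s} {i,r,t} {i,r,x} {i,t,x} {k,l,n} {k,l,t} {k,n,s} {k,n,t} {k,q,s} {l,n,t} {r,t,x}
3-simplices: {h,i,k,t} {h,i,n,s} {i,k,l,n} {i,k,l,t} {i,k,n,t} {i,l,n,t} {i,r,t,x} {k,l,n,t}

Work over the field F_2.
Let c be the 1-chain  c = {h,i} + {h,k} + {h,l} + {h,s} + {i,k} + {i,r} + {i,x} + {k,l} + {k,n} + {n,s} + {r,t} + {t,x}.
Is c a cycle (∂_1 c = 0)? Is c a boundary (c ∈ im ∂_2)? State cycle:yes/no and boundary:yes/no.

n_0=10 n_1=33 n_2=30 n_3=8  [Z2]
∂1: piv[hi,hk,hl,hn,hq,hr,hs,ht,ix] rk=9  ker:ik,il,in,iq,ir,is,it,kl,kn,kq,ks,kt,ln,ls,lt,ns,nt,qr,qs,qt,rs,rt,rx,tx
∂2: piv[hik,hin,his,hit,hkt,hln,hlt,hns,hqs,ikl,ikn,ikq,iks,iln,ils,int,iqs,irt,irx,itx] rk=20  ker:ikt,ilt,ins,kln,klt,kns,knt,kqs,lnt,rtx
∂3: piv[hikt,hins,ikln,iklt,iknt,ilnt,irtx] rk=7  ker:klnt
∂1c = 0
c vs im∂2: reduces to 0 ⇒ boundary

cycle:yes boundary:yes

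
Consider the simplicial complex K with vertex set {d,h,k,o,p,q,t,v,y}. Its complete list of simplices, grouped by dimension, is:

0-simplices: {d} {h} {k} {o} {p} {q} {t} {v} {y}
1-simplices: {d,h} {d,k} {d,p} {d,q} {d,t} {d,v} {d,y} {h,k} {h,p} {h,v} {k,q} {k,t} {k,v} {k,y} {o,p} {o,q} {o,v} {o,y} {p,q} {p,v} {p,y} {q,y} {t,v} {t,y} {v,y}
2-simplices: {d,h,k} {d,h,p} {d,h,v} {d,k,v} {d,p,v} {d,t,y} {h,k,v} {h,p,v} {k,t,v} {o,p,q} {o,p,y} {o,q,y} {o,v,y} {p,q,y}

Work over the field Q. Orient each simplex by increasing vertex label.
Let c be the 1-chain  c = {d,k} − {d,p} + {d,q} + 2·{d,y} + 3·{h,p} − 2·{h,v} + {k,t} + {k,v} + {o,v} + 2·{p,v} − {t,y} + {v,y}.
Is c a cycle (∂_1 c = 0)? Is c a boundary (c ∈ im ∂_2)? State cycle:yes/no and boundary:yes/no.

cycle:no boundary:no

n_0=9 n_1=25 n_2=14  [Q]
∂1: piv[dh,dk,dp,dq,dt,dv,dy,op] rk=8  ker:hk,hp,hv,kq,kt,kv,ky,oq,ov,oy,pq,pv,py,qy,tv,ty,vy
∂2: piv[dhk,dhp,dhv,dkv,dpv,dty,ktv,opq,opy,oqy,ovy] rk=11  ker:hkv,hpv,pqy
∂1c = −3·{d} − {h} − {k} − {o} + {q} + 2·{t} + {v} + 2·{y}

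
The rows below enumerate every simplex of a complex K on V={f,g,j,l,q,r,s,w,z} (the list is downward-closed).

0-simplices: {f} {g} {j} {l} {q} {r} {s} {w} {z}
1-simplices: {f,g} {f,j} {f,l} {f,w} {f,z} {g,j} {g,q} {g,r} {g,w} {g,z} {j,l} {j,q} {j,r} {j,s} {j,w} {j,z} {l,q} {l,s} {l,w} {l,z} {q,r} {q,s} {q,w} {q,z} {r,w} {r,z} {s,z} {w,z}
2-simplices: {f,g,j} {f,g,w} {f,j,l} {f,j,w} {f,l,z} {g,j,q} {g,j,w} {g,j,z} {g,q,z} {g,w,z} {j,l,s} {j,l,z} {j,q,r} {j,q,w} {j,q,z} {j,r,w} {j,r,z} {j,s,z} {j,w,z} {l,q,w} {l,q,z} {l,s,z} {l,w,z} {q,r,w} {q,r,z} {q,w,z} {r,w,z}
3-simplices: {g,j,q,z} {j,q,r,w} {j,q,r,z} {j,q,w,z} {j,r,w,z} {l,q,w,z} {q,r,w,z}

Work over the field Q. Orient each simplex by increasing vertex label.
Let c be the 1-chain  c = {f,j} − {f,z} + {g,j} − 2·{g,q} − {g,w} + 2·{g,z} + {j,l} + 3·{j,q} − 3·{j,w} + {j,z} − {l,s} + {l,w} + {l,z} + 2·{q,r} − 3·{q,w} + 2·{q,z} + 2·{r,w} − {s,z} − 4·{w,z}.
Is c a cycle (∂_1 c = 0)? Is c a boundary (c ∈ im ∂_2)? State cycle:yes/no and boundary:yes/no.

n_0=9 n_1=28 n_2=27 n_3=7  [Q]
∂1: piv[fg,fj,fl,fw,fz,gq,gr,js] rk=8  ker:gj,gw,gz,jl,jq,jr,jw,jz,lq,ls,lw,lz,qr,qs,qw,qz,rw,rz,sz,wz
∂2: piv[fgj,fgw,fjl,fjw,flz,gjq,gjz,gqz,gwz,jls,jlz,jqr,jqw,jrw,jrz,jsz,lqw,lqz] rk=18  ker:gjw,jqz,jwz,lsz,lwz,qrw,qrz,qwz,rwz
∂3: piv[gjqz,jqrw,jqrz,jqwz,jrwz,lqwz] rk=6  ker:qrwz
∂1c = 0
c vs im∂2: reduces to 0 ⇒ boundary

cycle:yes boundary:yes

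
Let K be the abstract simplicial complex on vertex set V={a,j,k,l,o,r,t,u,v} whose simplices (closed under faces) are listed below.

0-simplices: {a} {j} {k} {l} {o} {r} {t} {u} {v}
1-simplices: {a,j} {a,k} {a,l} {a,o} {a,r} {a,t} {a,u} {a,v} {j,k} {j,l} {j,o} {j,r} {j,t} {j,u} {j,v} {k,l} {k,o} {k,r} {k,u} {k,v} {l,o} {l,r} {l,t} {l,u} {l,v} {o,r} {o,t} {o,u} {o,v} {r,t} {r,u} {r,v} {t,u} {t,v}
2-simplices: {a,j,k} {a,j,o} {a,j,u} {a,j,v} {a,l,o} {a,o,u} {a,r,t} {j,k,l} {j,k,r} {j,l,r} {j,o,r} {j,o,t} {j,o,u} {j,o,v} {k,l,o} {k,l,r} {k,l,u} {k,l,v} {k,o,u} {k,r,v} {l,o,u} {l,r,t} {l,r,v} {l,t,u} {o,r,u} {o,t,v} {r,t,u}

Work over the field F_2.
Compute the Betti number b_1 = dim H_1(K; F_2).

n_0=9 n_1=34 n_2=27  [Z2]
∂1: piv[aj,ak,al,ao,ar,at,au,av] rk=8  ker:jk,jl,jo,jr,jt,ju,jv,kl,ko,kr,ku,kv,lo,lr,lt,lu,lv,or,ot,ou,ov,rt,ru,rv,tu,tv
∂2: piv[ajk,ajo,aju,ajv,alo,aou,art,jkl,jkr,jlr,jor,jot,jov,klo,klu,klv,kou,krv,lrt,ltu,oru,otv,rtu] rk=23  ker:jou,klr,lou,lrv
b_1=(34−8)−23=3

b_1=3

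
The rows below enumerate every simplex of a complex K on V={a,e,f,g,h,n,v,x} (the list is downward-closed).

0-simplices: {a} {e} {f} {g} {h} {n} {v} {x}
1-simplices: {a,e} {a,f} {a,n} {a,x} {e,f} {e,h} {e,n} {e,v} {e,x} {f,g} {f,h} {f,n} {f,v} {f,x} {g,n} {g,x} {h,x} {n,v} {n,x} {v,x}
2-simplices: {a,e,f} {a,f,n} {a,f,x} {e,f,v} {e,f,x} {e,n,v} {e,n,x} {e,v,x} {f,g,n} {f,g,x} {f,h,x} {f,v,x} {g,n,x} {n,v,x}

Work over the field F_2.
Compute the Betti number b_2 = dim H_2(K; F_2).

b_2=2

n_0=8 n_1=20 n_2=14  [Z2]
∂1: piv[ae,af,an,ax,eh,ev,fg] rk=7  ker:ef,en,ex,fh,fn,fv,fx,gn,gx,hx,nv,nx,vx
∂2: piv[aef,afn,afx,efv,efx,env,enx,evx,fgn,fgx,fhx,gnx] rk=12  ker:fvx,nvx
b_2=(14−12)−0=2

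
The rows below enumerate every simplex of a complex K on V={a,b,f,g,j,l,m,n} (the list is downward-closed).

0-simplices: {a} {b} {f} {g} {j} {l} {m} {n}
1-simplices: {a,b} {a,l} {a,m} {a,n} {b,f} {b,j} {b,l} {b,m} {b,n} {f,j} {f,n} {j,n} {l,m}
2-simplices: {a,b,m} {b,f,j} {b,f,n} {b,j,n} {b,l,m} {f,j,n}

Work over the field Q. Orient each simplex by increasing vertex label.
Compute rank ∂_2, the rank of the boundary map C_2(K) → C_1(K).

rank∂_2=5

n_0=8 n_1=13 n_2=6  [Q]
∂1: piv[ab,al,am,an,bf,bj] rk=6  ker:bl,bm,bn,fj,fn,jn,lm
∂2: piv[abm,bfj,bfn,bjn,blm] rk=5  ker:fjn
rk∂_2=5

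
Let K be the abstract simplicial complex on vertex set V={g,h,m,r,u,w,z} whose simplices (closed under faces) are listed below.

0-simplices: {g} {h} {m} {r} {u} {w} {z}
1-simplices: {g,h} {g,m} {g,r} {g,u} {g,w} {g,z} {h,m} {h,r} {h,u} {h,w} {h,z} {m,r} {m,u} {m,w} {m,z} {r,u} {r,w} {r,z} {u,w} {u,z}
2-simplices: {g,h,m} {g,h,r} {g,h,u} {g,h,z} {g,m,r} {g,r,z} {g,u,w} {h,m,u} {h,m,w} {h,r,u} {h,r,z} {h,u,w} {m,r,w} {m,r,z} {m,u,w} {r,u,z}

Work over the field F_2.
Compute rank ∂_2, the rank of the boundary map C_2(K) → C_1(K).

rank∂_2=14

n_0=7 n_1=20 n_2=16  [Z2]
∂1: piv[gh,gm,gr,gu,gw,gz] rk=6  ker:hm,hr,hu,hw,hz,mr,mu,mw,mz,ru,rw,rz,uw,uz
∂2: piv[ghm,ghr,ghu,ghz,gmr,grz,guw,hmu,hmw,hru,huw,mrw,mrz,ruz] rk=14  ker:hrz,muw
rk∂_2=14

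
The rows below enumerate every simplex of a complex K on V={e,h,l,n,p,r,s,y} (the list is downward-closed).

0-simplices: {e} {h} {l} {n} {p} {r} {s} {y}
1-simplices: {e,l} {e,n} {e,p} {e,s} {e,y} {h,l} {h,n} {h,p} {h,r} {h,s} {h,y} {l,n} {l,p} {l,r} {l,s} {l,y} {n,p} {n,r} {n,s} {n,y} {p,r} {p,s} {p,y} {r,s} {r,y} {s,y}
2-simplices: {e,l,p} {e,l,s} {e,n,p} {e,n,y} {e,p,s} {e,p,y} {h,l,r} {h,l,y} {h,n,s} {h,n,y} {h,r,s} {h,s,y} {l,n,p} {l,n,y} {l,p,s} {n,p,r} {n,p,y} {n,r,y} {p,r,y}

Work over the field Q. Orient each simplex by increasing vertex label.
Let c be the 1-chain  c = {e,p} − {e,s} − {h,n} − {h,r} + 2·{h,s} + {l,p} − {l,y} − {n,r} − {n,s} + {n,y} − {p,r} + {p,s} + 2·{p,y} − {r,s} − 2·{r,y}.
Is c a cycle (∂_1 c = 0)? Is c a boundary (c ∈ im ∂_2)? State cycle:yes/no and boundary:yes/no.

n_0=8 n_1=26 n_2=19  [Q]
∂1: piv[el,en,ep,es,ey,hl,hr] rk=7  ker:hn,hp,hs,hy,ln,lp,lr,ls,ly,np,nr,ns,ny,pr,ps,py,rs,ry,sy
∂2: piv[elp,els,enp,eny,eps,epy,hlr,hly,hns,hny,hrs,hsy,lnp,lny,npr,nry] rk=16  ker:lps,npy,pry
∂1c = 0
c vs im∂2: reduces to 0 ⇒ boundary

cycle:yes boundary:yes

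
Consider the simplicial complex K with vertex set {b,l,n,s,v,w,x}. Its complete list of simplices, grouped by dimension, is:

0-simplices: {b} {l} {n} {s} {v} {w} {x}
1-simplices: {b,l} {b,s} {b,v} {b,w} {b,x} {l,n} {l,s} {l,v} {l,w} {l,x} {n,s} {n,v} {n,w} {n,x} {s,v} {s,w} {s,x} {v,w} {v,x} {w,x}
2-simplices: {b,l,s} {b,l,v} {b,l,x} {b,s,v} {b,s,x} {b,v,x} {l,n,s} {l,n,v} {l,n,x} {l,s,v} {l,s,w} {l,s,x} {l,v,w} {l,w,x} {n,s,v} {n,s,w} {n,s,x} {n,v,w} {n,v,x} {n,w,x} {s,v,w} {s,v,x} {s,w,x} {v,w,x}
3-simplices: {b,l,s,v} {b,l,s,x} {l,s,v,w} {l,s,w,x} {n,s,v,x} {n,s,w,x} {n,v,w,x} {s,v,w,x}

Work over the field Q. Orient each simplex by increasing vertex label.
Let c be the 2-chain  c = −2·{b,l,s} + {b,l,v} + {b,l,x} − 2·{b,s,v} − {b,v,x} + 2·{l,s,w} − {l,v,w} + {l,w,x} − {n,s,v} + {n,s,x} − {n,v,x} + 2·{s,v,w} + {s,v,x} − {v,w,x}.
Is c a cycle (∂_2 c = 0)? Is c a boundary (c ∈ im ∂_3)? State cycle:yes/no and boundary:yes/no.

n_0=7 n_1=20 n_2=24 n_3=8  [Q]
∂1: piv[bl,bs,bv,bw,bx,ln] rk=6  ker:ls,lv,lw,lx,ns,nv,nw,nx,sv,sw,sx,vw,vx,wx
∂2: piv[bls,blv,blx,bsv,bsx,bvx,lns,lnv,lnx,lsw,lvw,lwx,nsw] rk=13  ker:lsv,lsx,nsv,nsx,nvw,nvx,nwx,svw,svx,swx,vwx
∂3: piv[blsv,blsx,lsvw,lswx,nsvx,nswx,nvwx,svwx] rk=8
∂2c = 0
c vs im∂3: residual ≠ 0 ⇒ not boundary

cycle:yes boundary:no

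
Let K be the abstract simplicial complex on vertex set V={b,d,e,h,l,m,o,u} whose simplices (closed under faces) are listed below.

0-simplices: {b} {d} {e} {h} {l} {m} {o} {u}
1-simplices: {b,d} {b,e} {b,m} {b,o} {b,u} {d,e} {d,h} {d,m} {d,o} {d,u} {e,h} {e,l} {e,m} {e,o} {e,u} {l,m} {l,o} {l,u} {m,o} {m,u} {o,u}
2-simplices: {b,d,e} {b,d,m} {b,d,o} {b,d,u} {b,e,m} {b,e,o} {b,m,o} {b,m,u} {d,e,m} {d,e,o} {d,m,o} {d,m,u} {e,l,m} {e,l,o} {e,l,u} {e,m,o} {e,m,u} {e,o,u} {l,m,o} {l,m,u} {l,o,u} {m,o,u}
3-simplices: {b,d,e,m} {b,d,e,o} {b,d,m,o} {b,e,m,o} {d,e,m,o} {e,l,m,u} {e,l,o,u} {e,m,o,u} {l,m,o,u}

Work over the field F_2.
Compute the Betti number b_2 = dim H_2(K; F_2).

b_2=1

n_0=8 n_1=21 n_2=22 n_3=9  [Z2]
∂1: piv[bd,be,bm,bo,bu,dh,el] rk=7  ker:de,dm,do,du,eh,em,eo,eu,lm,lo,lu,mo,mu,ou
∂2: piv[bde,bdm,bdo,bdu,bem,beo,bmo,bmu,elm,elo,elu,emu,eou] rk=13  ker:dem,deo,dmo,dmu,emo,lmo,lmu,lou,mou
∂3: piv[bdem,bdeo,bdmo,bemo,elmu,elou,emou,lmou] rk=8  ker:demo
b_2=(22−13)−8=1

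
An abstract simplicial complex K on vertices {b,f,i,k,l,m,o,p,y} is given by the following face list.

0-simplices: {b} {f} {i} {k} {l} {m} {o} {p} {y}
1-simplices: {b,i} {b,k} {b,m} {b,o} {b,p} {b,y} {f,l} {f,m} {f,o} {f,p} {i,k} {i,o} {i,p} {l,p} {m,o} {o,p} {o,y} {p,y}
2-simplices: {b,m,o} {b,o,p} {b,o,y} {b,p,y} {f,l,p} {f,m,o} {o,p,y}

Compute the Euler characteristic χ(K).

χ(K)=-2

n_0=9 n_1=18 n_2=7
χ=+9−18+7=-2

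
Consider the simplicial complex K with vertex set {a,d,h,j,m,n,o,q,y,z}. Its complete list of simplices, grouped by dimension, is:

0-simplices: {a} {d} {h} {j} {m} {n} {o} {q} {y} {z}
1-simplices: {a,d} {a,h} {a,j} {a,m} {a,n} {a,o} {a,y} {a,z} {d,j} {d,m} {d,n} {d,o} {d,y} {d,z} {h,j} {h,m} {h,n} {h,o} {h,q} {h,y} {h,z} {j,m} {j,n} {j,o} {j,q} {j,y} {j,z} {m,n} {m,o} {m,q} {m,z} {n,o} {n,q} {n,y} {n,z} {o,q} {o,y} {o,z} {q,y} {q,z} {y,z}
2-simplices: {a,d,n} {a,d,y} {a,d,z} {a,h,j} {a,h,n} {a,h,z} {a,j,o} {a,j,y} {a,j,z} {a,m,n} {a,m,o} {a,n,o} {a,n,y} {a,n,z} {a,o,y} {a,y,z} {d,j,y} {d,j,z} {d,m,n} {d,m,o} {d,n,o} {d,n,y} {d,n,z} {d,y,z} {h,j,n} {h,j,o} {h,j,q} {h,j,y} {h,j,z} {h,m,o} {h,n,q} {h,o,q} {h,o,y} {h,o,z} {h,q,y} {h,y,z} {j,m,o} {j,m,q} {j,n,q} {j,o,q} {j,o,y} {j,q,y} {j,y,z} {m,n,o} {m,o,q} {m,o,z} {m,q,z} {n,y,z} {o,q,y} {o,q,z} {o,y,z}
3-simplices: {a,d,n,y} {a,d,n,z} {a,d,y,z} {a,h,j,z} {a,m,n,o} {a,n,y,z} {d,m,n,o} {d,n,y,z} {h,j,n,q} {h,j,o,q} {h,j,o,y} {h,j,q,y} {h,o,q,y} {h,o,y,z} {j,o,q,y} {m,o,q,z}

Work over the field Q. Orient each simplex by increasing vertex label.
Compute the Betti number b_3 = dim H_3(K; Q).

b_3=2

n_0=10 n_1=41 n_2=51 n_3=16  [Q]
∂1: piv[ad,ah,aj,am,an,ao,ay,az,hq] rk=9  ker:dj,dm,dn,do,dy,dz,hj,hm,hn,ho,hy,hz,jm,jn,jo,jq,jy,jz,mn,mo,mq,mz,no,nq,ny,nz,oq,oy,oz,qy,qz,yz
∂2: piv[adn,ady,adz,ahj,ahn,ahz,ajo,ajy,ajz,amn,amo,ano,any,anz,aoy,ayz,djy,dmn,dmo,hjn,hjo,hjq,hjy,hmo,hnq,hoq,hoz,hqy,jmo,jmq,moz,mqz] rk=32  ker:djz,dno,dny,dnz,dyz,hjz,hoy,hyz,jnq,joq,joy,jqy,jyz,mno,moq,nyz,oqy,oqz,oyz
∂3: piv[adny,adnz,adyz,ahjz,amno,anyz,dmno,hjnq,hjoq,hjoy,hjqy,hoqy,hoyz,moqz] rk=14  ker:dnyz,joqy
b_3=(16−14)−0=2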